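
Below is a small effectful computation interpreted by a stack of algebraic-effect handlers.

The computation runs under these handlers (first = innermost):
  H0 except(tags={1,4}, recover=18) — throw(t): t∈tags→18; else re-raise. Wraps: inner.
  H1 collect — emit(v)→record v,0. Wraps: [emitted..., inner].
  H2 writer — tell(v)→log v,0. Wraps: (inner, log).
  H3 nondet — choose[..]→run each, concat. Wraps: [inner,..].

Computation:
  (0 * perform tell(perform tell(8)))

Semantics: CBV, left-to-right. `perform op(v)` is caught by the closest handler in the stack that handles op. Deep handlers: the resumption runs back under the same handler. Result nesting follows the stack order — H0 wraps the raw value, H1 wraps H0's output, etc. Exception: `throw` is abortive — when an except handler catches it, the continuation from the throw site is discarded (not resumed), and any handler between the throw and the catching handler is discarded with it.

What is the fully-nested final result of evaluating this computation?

Step-by-step:
tell(8) @ H2 ⇒ log+=8
tell(0) @ H2 ⇒ log+=0
H0 returns 0
H1 returns [0]
H2 returns ([0], (8, 0))
H3 returns [([0], (8, 0))]
= [([0], (8, 0))]

Answer: [([0], (8, 0))]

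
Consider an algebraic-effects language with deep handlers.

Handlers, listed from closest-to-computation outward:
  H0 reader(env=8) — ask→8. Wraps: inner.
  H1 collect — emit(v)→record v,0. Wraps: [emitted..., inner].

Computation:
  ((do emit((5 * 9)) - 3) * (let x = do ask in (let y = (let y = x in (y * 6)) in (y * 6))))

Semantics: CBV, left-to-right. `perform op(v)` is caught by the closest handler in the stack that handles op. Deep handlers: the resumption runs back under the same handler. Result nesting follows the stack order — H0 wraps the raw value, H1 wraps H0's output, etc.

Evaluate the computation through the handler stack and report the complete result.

Answer: [45, -864]

Working:
emit(45) @ H1 ⇒ out+=45
ask @ H0 ⇒ 8
H0 returns -864
H1 returns [45, -864]
= [45, -864]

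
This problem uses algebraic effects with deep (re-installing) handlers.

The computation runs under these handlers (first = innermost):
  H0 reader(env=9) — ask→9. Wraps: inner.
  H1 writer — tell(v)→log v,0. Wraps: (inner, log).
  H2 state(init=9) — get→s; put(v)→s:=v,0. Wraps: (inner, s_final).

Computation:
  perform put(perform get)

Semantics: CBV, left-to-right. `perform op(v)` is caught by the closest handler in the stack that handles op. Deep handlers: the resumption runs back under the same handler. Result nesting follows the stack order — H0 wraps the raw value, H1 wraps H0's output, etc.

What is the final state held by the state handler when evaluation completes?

Step-by-step:
get @ H2 ⇒ 9
put(9) @ H2 ⇒ s:=9
H0 returns 0
H1 returns (0, ())
H2 returns ((0, ()), 9)
= ((0, ()), 9)

Answer: 9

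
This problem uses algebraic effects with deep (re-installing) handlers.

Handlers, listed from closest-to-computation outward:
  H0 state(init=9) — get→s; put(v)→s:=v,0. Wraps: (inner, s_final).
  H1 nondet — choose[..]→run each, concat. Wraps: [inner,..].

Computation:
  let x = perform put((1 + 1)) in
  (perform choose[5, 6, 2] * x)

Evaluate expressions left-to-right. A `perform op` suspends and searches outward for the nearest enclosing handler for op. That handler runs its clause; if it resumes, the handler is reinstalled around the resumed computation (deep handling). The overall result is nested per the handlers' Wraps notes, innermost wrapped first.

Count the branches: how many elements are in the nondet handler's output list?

Step-by-step:
put(2) @ H0 ⇒ s:=2
choose[5, 6, 2] @ H1
  branch[0] choose=5:
    H0 returns (0, 2)
    H1 returns [(0, 2)]
  branch[1] choose=6:
    H0 returns (0, 2)
    H1 returns [(0, 2)]
  branch[2] choose=2:
    H0 returns (0, 2)
    H1 returns [(0, 2)]
= [(0, 2), (0, 2), (0, 2)]

Answer: 3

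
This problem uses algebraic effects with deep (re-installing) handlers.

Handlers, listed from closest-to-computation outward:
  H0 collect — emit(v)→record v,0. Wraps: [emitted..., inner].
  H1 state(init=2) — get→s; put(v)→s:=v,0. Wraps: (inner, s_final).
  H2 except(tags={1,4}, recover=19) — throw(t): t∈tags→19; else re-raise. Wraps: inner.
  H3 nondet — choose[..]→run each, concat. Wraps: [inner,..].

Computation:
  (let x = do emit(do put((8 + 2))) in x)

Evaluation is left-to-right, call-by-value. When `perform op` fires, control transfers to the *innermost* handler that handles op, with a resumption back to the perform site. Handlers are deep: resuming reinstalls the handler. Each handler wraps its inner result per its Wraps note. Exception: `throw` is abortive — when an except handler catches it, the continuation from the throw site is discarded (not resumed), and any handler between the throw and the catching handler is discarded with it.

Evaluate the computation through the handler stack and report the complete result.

Working:
put(10) @ H1 ⇒ s:=10
emit(0) @ H0 ⇒ out+=0
H0 returns [0, 0]
H1 returns ([0, 0], 10)
H2 returns ([0, 0], 10)
H3 returns [([0, 0], 10)]
= [([0, 0], 10)]

Answer: [([0, 0], 10)]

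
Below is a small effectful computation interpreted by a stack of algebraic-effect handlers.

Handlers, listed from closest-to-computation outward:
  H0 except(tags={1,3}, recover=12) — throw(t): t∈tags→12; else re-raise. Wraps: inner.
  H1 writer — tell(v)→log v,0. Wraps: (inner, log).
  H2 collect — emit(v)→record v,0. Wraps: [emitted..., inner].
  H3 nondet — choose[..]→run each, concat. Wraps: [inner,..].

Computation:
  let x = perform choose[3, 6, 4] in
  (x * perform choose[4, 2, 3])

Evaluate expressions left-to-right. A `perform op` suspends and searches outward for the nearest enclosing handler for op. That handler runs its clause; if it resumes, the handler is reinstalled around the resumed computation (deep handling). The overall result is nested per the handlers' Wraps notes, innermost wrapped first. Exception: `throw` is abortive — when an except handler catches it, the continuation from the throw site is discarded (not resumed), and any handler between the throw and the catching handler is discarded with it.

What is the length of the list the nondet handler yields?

Working:
choose[3, 6, 4] @ H3
  branch[0] choose=3:
    choose[4, 2, 3] @ H3
      branch[0] choose=4:
        H0 returns 12
        H1 returns (12, ())
        H2 returns [(12, ())]
        H3 returns [[(12, ())]]
      branch[1] choose=2:
        H0 returns 6
        H1 returns (6, ())
        H2 returns [(6, ())]
        H3 returns [[(6, ())]]
      branch[2] choose=3:
        H0 returns 9
        H1 returns (9, ())
        H2 returns [(9, ())]
        H3 returns [[(9, ())]]
  branch[1] choose=6:
    choose[4, 2, 3] @ H3
      branch[0] choose=4:
        H0 returns 24
        H1 returns (24, ())
        H2 returns [(24, ())]
        H3 returns [[(24, ())]]
      branch[1] choose=2:
        H0 returns 12
        H1 returns (12, ())
        H2 returns [(12, ())]
        H3 returns [[(12, ())]]
      branch[2] choose=3:
        H0 returns 18
        H1 returns (18, ())
        H2 returns [(18, ())]
        H3 returns [[(18, ())]]
  branch[2] choose=4:
    choose[4, 2, 3] @ H3
      branch[0] choose=4:
        H0 returns 16
        H1 returns (16, ())
        H2 returns [(16, ())]
        H3 returns [[(16, ())]]
      branch[1] choose=2:
        H0 returns 8
        H1 returns (8, ())
        H2 returns [(8, ())]
        H3 returns [[(8, ())]]
      branch[2] choose=3:
        H0 returns 12
        H1 returns (12, ())
        H2 returns [(12, ())]
        H3 returns [[(12, ())]]
= [[(12, ())], [(6, ())], [(9, ())], [(24, ())], [(12, ())], [(18, ())], [(16, ())], [(8, ())], [(12, ())]]

Answer: 9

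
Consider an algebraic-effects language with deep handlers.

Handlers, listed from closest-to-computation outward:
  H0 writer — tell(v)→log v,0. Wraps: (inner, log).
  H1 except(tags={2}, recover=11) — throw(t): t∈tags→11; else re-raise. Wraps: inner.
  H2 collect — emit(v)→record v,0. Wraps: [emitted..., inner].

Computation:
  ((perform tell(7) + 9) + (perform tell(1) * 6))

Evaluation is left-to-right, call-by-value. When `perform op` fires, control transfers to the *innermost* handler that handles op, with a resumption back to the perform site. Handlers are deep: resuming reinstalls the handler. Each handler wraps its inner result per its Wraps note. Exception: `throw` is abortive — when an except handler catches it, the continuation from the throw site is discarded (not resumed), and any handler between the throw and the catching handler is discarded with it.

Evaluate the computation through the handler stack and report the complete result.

Evaluation trace:
tell(7) @ H0 ⇒ log+=7
tell(1) @ H0 ⇒ log+=1
H0 returns (9, (7, 1))
H1 returns (9, (7, 1))
H2 returns [(9, (7, 1))]
= [(9, (7, 1))]

Answer: [(9, (7, 1))]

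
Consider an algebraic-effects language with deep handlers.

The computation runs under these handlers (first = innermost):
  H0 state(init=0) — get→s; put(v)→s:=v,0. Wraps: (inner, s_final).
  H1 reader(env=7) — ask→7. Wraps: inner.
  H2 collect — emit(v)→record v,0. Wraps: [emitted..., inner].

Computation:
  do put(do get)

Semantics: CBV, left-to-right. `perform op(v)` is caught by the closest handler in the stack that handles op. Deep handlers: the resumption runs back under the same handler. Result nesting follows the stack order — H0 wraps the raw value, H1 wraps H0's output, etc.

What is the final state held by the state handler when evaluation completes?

Working:
get @ H0 ⇒ 0
put(0) @ H0 ⇒ s:=0
H0 returns (0, 0)
H1 returns (0, 0)
H2 returns [(0, 0)]
= [(0, 0)]

Answer: 0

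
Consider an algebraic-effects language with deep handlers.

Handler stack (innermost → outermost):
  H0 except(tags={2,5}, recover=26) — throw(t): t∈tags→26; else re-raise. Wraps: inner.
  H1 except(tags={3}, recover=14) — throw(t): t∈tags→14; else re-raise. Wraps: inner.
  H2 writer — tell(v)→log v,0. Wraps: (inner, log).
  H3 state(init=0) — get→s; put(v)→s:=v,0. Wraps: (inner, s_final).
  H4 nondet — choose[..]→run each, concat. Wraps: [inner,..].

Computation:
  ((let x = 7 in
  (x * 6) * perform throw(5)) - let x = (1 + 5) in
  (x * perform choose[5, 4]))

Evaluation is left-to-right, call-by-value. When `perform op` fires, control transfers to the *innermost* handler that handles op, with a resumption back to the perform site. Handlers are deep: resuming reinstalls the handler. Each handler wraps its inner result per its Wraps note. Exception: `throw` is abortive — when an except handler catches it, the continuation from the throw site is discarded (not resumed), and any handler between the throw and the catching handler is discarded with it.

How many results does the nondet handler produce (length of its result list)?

Answer: 1

Step-by-step:
throw(5) @ H0 caught ⇒ 26
H1 returns 26
H2 returns (26, ())
H3 returns ((26, ()), 0)
H4 returns [((26, ()), 0)]
= [((26, ()), 0)]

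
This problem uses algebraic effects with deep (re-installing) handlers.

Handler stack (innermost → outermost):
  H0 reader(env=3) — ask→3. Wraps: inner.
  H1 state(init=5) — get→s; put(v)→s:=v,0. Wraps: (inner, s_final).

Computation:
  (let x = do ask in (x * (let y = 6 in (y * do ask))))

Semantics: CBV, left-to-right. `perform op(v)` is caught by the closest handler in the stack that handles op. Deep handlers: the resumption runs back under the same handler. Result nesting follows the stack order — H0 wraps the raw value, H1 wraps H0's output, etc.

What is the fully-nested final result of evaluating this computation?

Answer: (54, 5)

Evaluation trace:
ask @ H0 ⇒ 3
ask @ H0 ⇒ 3
H0 returns 54
H1 returns (54, 5)
= (54, 5)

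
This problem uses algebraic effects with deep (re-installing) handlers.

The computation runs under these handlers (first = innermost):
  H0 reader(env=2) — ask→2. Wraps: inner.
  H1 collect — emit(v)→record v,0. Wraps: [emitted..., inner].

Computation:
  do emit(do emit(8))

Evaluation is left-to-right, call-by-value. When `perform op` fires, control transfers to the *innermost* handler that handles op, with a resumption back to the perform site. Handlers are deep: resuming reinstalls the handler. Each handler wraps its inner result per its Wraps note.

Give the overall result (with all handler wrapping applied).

Answer: [8, 0, 0]

Evaluation trace:
emit(8) @ H1 ⇒ out+=8
emit(0) @ H1 ⇒ out+=0
H0 returns 0
H1 returns [8, 0, 0]
= [8, 0, 0]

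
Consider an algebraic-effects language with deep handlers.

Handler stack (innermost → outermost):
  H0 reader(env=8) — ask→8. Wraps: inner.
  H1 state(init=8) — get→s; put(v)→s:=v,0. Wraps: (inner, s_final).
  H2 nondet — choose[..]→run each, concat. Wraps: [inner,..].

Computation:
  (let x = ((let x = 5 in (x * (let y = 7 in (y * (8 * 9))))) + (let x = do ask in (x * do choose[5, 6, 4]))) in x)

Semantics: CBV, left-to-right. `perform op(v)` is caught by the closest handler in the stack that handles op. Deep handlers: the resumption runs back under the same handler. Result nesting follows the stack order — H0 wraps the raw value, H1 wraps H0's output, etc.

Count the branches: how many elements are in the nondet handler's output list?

Step-by-step:
ask @ H0 ⇒ 8
choose[5, 6, 4] @ H2
  branch[0] choose=5:
    H0 returns 2560
    H1 returns (2560, 8)
    H2 returns [(2560, 8)]
  branch[1] choose=6:
    H0 returns 2568
    H1 returns (2568, 8)
    H2 returns [(2568, 8)]
  branch[2] choose=4:
    H0 returns 2552
    H1 returns (2552, 8)
    H2 returns [(2552, 8)]
= [(2560, 8), (2568, 8), (2552, 8)]

Answer: 3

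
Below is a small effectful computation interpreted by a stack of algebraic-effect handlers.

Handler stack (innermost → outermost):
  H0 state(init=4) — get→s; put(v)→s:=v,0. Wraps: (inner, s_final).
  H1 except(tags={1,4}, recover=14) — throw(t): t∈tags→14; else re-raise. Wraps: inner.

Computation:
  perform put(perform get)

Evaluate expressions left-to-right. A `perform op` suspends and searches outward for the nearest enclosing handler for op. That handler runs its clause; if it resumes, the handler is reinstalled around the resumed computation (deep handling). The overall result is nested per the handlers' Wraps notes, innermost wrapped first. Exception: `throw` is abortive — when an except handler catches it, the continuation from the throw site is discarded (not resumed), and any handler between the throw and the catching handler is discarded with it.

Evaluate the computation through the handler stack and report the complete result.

Working:
get @ H0 ⇒ 4
put(4) @ H0 ⇒ s:=4
H0 returns (0, 4)
H1 returns (0, 4)
= (0, 4)

Answer: (0, 4)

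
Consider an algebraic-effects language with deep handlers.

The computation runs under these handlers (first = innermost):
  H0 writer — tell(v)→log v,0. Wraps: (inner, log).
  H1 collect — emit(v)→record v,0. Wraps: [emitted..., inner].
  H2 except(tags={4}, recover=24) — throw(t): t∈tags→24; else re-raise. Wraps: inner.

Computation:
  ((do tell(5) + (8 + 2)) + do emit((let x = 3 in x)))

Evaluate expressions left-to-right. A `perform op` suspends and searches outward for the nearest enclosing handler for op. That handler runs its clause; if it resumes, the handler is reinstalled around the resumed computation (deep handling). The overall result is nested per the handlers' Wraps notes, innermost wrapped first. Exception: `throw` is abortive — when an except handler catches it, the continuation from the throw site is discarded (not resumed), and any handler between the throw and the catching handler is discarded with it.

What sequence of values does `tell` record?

Step-by-step:
tell(5) @ H0 ⇒ log+=5
emit(3) @ H1 ⇒ out+=3
H0 returns (10, (5))
H1 returns [3, (10, (5))]
H2 returns [3, (10, (5))]
= [3, (10, (5))]

Answer: (5)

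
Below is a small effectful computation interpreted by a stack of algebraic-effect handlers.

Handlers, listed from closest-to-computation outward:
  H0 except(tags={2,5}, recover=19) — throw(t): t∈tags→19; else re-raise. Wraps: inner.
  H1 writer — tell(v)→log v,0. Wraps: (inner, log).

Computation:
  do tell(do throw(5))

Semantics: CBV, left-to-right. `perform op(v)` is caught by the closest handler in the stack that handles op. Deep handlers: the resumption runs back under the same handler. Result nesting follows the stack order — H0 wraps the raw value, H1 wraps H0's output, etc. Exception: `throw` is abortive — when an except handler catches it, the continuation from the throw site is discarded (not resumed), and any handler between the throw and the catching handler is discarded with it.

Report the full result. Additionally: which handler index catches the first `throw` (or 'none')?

Step-by-step:
throw(5) @ H0 caught ⇒ 19
H1 returns (19, ())
= (19, ())

Answer: (19, ()) ; first throw caught by: H0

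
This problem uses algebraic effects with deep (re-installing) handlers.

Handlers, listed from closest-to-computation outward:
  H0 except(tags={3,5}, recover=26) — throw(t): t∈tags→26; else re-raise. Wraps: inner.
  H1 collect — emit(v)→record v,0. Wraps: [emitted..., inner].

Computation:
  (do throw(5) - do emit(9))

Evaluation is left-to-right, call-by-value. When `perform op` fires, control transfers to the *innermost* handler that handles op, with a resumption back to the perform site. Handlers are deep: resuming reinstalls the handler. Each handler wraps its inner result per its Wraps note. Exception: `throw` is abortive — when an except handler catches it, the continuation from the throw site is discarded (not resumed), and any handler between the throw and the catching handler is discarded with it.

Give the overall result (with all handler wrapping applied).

Step-by-step:
throw(5) @ H0 caught ⇒ 26
H1 returns [26]
= [26]

Answer: [26]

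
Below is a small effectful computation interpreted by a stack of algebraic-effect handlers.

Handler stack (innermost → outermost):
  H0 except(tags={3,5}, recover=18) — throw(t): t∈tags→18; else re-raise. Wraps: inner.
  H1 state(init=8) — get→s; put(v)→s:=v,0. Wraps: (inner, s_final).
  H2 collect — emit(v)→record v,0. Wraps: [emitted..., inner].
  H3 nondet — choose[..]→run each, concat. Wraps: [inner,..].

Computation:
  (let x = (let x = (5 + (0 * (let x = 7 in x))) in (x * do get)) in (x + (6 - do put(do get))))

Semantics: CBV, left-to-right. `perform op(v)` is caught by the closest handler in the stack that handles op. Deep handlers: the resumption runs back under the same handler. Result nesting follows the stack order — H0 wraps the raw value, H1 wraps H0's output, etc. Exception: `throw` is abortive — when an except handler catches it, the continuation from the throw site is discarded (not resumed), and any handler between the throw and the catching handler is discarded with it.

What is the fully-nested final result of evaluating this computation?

Step-by-step:
get @ H1 ⇒ 8
get @ H1 ⇒ 8
put(8) @ H1 ⇒ s:=8
H0 returns 46
H1 returns (46, 8)
H2 returns [(46, 8)]
H3 returns [[(46, 8)]]
= [[(46, 8)]]

Answer: [[(46, 8)]]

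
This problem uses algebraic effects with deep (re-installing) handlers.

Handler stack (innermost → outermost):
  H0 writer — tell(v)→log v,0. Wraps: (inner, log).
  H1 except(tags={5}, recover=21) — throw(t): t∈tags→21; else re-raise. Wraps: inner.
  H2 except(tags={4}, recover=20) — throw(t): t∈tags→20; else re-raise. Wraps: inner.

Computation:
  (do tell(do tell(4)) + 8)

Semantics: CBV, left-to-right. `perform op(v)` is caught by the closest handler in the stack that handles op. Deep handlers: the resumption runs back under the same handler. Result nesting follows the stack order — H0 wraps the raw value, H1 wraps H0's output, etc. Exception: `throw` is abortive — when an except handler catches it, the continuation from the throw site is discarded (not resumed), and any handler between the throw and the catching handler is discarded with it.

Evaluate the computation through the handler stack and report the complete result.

Answer: (8, (4, 0))

Step-by-step:
tell(4) @ H0 ⇒ log+=4
tell(0) @ H0 ⇒ log+=0
H0 returns (8, (4, 0))
H1 returns (8, (4, 0))
H2 returns (8, (4, 0))
= (8, (4, 0))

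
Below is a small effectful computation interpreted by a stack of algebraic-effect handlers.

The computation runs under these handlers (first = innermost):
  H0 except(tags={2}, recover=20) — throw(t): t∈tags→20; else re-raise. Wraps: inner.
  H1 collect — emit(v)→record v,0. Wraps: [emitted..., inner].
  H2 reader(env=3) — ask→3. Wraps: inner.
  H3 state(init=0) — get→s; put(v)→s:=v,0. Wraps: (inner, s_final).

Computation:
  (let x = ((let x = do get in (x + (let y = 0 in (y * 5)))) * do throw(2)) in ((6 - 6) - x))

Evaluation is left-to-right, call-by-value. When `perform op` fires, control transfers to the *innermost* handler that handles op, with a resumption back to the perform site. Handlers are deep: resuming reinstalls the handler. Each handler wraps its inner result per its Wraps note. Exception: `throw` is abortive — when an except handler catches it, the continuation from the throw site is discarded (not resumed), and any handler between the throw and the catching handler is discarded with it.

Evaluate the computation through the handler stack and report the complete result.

Step-by-step:
get @ H3 ⇒ 0
throw(2) @ H0 caught ⇒ 20
H1 returns [20]
H2 returns [20]
H3 returns ([20], 0)
= ([20], 0)

Answer: ([20], 0)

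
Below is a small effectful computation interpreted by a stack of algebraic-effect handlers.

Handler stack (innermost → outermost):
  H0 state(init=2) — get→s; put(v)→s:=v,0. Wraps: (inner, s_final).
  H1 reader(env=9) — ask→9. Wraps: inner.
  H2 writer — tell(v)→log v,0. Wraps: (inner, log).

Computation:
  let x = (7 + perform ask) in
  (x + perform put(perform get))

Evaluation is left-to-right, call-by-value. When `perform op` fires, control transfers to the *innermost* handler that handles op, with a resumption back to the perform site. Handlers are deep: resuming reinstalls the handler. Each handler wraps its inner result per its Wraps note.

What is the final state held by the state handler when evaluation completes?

Working:
ask @ H1 ⇒ 9
get @ H0 ⇒ 2
put(2) @ H0 ⇒ s:=2
H0 returns (16, 2)
H1 returns (16, 2)
H2 returns ((16, 2), ())
= ((16, 2), ())

Answer: 2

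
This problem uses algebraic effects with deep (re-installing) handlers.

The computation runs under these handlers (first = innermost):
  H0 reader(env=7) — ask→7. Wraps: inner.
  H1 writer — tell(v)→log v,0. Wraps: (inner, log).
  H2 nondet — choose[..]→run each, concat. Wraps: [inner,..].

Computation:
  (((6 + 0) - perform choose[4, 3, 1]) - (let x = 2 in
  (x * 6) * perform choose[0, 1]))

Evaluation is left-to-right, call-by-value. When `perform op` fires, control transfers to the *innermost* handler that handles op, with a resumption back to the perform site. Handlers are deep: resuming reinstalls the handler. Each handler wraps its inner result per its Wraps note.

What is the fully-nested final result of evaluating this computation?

Working:
choose[4, 3, 1] @ H2
  branch[0] choose=4:
    choose[0, 1] @ H2
      branch[0] choose=0:
        H0 returns 2
        H1 returns (2, ())
        H2 returns [(2, ())]
      branch[1] choose=1:
        H0 returns -10
        H1 returns (-10, ())
        H2 returns [(-10, ())]
  branch[1] choose=3:
    choose[0, 1] @ H2
      branch[0] choose=0:
        H0 returns 3
        H1 returns (3, ())
        H2 returns [(3, ())]
      branch[1] choose=1:
        H0 returns -9
        H1 returns (-9, ())
        H2 returns [(-9, ())]
  branch[2] choose=1:
    choose[0, 1] @ H2
      branch[0] choose=0:
        H0 returns 5
        H1 returns (5, ())
        H2 returns [(5, ())]
      branch[1] choose=1:
        H0 returns -7
        H1 returns (-7, ())
        H2 returns [(-7, ())]
= [(2, ()), (-10, ()), (3, ()), (-9, ()), (5, ()), (-7, ())]

Answer: [(2, ()), (-10, ()), (3, ()), (-9, ()), (5, ()), (-7, ())]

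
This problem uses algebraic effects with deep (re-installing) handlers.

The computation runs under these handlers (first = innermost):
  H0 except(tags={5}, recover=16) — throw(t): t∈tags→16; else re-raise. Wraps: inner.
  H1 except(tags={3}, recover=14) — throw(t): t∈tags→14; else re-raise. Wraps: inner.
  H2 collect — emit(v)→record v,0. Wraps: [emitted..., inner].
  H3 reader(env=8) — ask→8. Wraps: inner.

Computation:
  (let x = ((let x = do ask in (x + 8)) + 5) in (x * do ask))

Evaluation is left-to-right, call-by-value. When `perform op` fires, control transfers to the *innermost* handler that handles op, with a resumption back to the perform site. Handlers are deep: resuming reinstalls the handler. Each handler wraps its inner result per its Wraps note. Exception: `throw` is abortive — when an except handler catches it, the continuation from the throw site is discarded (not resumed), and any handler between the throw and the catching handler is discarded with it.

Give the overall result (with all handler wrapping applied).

Evaluation trace:
ask @ H3 ⇒ 8
ask @ H3 ⇒ 8
H0 returns 168
H1 returns 168
H2 returns [168]
H3 returns [168]
= [168]

Answer: [168]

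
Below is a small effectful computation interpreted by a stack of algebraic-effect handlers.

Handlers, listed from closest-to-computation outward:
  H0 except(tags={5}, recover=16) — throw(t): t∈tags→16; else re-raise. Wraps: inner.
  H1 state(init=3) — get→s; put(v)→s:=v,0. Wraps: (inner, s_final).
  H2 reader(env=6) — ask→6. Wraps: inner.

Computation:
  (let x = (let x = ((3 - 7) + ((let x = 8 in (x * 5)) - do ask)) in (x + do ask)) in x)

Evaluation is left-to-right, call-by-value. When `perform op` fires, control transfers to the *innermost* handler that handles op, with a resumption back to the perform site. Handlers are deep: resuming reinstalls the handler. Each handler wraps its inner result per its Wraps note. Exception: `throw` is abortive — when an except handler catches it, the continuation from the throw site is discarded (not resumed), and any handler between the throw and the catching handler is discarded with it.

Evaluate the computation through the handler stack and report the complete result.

Answer: (36, 3)

Step-by-step:
ask @ H2 ⇒ 6
ask @ H2 ⇒ 6
H0 returns 36
H1 returns (36, 3)
H2 returns (36, 3)
= (36, 3)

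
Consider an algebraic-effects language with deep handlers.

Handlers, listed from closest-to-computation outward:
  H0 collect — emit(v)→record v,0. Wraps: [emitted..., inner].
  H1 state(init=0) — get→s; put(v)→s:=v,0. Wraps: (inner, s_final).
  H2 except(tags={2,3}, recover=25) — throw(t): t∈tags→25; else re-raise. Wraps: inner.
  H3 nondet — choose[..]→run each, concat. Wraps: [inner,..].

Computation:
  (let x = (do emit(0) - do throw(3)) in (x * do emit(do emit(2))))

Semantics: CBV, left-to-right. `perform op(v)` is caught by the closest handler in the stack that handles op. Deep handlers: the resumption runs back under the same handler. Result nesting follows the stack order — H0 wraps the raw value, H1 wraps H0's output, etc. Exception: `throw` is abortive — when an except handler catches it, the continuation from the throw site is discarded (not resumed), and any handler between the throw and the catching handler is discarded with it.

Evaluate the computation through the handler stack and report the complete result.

Step-by-step:
emit(0) @ H0 ⇒ out+=0
throw(3) @ H2 caught ⇒ 25
H3 returns [25]
= [25]

Answer: [25]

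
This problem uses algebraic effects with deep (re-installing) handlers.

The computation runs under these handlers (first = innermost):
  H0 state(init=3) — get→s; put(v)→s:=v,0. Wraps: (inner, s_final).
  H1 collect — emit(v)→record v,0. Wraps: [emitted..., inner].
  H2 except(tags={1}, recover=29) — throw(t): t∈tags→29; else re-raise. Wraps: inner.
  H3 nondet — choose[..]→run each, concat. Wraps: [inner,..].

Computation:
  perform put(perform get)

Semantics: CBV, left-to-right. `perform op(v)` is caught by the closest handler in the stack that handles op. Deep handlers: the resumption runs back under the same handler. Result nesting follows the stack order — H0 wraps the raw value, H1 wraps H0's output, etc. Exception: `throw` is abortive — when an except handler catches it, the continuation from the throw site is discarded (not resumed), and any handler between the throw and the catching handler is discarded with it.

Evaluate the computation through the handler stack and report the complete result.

Answer: [[(0, 3)]]

Step-by-step:
get @ H0 ⇒ 3
put(3) @ H0 ⇒ s:=3
H0 returns (0, 3)
H1 returns [(0, 3)]
H2 returns [(0, 3)]
H3 returns [[(0, 3)]]
= [[(0, 3)]]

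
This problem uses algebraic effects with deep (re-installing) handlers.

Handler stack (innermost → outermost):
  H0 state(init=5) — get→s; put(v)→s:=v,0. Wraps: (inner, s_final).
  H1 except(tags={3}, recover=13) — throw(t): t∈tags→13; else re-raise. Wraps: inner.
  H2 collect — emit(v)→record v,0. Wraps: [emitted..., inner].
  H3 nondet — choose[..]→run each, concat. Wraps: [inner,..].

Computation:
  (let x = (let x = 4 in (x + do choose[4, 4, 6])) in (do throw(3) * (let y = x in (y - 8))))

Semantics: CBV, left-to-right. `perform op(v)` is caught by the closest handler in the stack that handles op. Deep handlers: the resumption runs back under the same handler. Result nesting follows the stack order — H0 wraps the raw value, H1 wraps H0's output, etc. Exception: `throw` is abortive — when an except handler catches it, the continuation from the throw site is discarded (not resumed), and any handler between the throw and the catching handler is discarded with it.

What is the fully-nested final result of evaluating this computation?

Working:
choose[4, 4, 6] @ H3
  branch[0] choose=4:
    throw(3) @ H1 caught ⇒ 13
    H2 returns [13]
    H3 returns [[13]]
  branch[1] choose=4:
    throw(3) @ H1 caught ⇒ 13
    H2 returns [13]
    H3 returns [[13]]
  branch[2] choose=6:
    throw(3) @ H1 caught ⇒ 13
    H2 returns [13]
    H3 returns [[13]]
= [[13], [13], [13]]

Answer: [[13], [13], [13]]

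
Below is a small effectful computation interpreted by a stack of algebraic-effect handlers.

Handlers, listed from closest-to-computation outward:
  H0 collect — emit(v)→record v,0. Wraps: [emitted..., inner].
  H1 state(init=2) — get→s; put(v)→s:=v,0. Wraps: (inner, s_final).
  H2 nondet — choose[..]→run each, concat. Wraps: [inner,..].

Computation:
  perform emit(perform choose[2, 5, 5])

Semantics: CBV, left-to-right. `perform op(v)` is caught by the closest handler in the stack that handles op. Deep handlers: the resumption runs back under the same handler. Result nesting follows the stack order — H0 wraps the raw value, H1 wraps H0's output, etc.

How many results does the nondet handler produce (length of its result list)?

Working:
choose[2, 5, 5] @ H2
  branch[0] choose=2:
    emit(2) @ H0 ⇒ out+=2
    H0 returns [2, 0]
    H1 returns ([2, 0], 2)
    H2 returns [([2, 0], 2)]
  branch[1] choose=5:
    emit(5) @ H0 ⇒ out+=5
    H0 returns [5, 0]
    H1 returns ([5, 0], 2)
    H2 returns [([5, 0], 2)]
  branch[2] choose=5:
    emit(5) @ H0 ⇒ out+=5
    H0 returns [5, 0]
    H1 returns ([5, 0], 2)
    H2 returns [([5, 0], 2)]
= [([2, 0], 2), ([5, 0], 2), ([5, 0], 2)]

Answer: 3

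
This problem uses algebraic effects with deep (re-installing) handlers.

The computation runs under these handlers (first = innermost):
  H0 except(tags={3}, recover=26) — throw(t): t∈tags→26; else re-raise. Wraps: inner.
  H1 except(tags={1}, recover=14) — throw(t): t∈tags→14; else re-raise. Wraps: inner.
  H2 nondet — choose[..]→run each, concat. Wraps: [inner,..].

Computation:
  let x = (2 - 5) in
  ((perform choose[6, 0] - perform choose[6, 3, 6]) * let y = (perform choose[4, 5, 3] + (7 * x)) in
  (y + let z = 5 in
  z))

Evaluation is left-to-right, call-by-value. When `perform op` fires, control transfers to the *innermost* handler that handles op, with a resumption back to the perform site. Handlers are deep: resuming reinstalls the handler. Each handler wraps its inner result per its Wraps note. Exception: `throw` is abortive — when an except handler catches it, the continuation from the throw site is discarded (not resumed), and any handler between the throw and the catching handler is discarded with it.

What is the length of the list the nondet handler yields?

Step-by-step:
choose[6, 0] @ H2
  branch[0] choose=6:
    choose[6, 3, 6] @ H2
      branch[0] choose=6:
        choose[4, 5, 3] @ H2
          branch[0] choose=4:
            H0 returns 0
            H1 returns 0
            H2 returns [0]
          branch[1] choose=5:
            H0 returns 0
            H1 returns 0
            H2 returns [0]
          branch[2] choose=3:
            H0 returns 0
            H1 returns 0
            H2 returns [0]
      branch[1] choose=3:
        choose[4, 5, 3] @ H2
          branch[0] choose=4:
            H0 returns -36
            H1 returns -36
            H2 returns [-36]
          branch[1] choose=5:
            H0 returns -33
            H1 returns -33
            H2 returns [-33]
          branch[2] choose=3:
            H0 returns -39
            H1 returns -39
            H2 returns [-39]
      branch[2] choose=6:
        choose[4, 5, 3] @ H2
          branch[0] choose=4:
            H0 returns 0
            H1 returns 0
            H2 returns [0]
          branch[1] choose=5:
            H0 returns 0
            H1 returns 0
            H2 returns [0]
          branch[2] choose=3:
            H0 returns 0
            H1 returns 0
            H2 returns [0]
  branch[1] choose=0:
    choose[6, 3, 6] @ H2
      branch[0] choose=6:
        choose[4, 5, 3] @ H2
          branch[0] choose=4:
            H0 returns 72
            H1 returns 72
            H2 returns [72]
          branch[1] choose=5:
            H0 returns 66
            H1 returns 66
            H2 returns [66]
          branch[2] choose=3:
            H0 returns 78
            H1 returns 78
            H2 returns [78]
      branch[1] choose=3:
        choose[4, 5, 3] @ H2
          branch[0] choose=4:
            H0 returns 36
            H1 returns 36
            H2 returns [36]
          branch[1] choose=5:
            H0 returns 33
            H1 returns 33
            H2 returns [33]
          branch[2] choose=3:
            H0 returns 39
            H1 returns 39
            H2 returns [39]
      branch[2] choose=6:
        choose[4, 5, 3] @ H2
          branch[0] choose=4:
            H0 returns 72
            H1 returns 72
            H2 returns [72]
          branch[1] choose=5:
            H0 returns 66
            H1 returns 66
            H2 returns [66]
          branch[2] choose=3:
            H0 returns 78
            H1 returns 78
            H2 returns [78]
= [0, 0, 0, -36, -33, -39, 0, 0, 0, 72, 66, 78, 36, 33, 39, 72, 66, 78]

Answer: 18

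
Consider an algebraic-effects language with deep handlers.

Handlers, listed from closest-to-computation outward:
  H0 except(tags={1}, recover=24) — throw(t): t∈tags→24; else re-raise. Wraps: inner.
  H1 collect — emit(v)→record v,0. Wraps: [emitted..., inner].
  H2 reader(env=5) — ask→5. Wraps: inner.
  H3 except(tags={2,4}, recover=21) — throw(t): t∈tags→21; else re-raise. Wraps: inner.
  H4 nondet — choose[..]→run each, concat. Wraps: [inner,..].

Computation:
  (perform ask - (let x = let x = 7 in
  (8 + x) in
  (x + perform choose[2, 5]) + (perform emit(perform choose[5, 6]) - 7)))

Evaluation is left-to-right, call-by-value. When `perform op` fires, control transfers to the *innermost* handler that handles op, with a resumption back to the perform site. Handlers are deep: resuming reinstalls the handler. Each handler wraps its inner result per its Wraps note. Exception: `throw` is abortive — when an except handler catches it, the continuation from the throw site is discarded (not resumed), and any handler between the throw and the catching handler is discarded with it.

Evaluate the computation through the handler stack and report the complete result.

Answer: [[5, -5], [6, -5], [5, -8], [6, -8]]

Evaluation trace:
ask @ H2 ⇒ 5
choose[2, 5] @ H4
  branch[0] choose=2:
    choose[5, 6] @ H4
      branch[0] choose=5:
        emit(5) @ H1 ⇒ out+=5
        H0 returns -5
        H1 returns [5, -5]
        H2 returns [5, -5]
        H3 returns [5, -5]
        H4 returns [[5, -5]]
      branch[1] choose=6:
        emit(6) @ H1 ⇒ out+=6
        H0 returns -5
        H1 returns [6, -5]
        H2 returns [6, -5]
        H3 returns [6, -5]
        H4 returns [[6, -5]]
  branch[1] choose=5:
    choose[5, 6] @ H4
      branch[0] choose=5:
        emit(5) @ H1 ⇒ out+=5
        H0 returns -8
        H1 returns [5, -8]
        H2 returns [5, -8]
        H3 returns [5, -8]
        H4 returns [[5, -8]]
      branch[1] choose=6:
        emit(6) @ H1 ⇒ out+=6
        H0 returns -8
        H1 returns [6, -8]
        H2 returns [6, -8]
        H3 returns [6, -8]
        H4 returns [[6, -8]]
= [[5, -5], [6, -5], [5, -8], [6, -8]]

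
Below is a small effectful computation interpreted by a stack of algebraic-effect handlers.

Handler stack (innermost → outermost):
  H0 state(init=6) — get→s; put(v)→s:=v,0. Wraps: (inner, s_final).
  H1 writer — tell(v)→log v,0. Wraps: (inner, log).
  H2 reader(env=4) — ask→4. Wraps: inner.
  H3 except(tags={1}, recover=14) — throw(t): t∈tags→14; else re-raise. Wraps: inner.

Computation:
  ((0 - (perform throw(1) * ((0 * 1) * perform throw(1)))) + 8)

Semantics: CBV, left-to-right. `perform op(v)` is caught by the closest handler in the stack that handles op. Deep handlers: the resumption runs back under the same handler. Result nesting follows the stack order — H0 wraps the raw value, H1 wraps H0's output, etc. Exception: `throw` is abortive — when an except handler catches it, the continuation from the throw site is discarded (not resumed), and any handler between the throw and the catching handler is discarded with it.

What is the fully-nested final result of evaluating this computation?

Step-by-step:
throw(1) @ H3 caught ⇒ 14
= 14

Answer: 14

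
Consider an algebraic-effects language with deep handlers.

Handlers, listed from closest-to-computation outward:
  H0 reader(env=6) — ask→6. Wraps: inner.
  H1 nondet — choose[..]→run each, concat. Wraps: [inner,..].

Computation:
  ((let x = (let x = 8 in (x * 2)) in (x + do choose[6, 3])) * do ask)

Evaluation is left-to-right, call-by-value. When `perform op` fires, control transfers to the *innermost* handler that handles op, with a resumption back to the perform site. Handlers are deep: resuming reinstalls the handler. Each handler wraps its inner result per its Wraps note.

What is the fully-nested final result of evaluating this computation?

Working:
choose[6, 3] @ H1
  branch[0] choose=6:
    ask @ H0 ⇒ 6
    H0 returns 132
    H1 returns [132]
  branch[1] choose=3:
    ask @ H0 ⇒ 6
    H0 returns 114
    H1 returns [114]
= [132, 114]

Answer: [132, 114]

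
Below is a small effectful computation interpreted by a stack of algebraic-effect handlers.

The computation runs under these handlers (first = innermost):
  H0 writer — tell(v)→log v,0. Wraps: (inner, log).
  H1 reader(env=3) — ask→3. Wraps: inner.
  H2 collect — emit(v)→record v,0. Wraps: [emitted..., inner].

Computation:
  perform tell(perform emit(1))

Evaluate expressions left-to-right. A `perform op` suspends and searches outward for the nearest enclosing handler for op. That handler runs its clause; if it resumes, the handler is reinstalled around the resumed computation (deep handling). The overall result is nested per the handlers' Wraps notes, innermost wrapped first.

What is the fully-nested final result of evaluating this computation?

Answer: [1, (0, (0))]

Step-by-step:
emit(1) @ H2 ⇒ out+=1
tell(0) @ H0 ⇒ log+=0
H0 returns (0, (0))
H1 returns (0, (0))
H2 returns [1, (0, (0))]
= [1, (0, (0))]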